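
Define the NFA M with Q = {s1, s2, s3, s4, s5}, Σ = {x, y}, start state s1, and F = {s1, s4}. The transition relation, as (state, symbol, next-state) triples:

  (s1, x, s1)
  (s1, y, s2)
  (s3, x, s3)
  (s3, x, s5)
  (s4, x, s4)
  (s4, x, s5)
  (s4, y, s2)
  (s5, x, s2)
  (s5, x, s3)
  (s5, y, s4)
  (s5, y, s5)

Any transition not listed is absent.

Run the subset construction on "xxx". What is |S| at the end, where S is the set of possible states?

1

Start in {s1}.
Read 'x': s1→{s1}; now {s1}.
Read 'x': s1→{s1}; now {s1}.
Read 'x': s1→{s1}; now {s1}.
That set has 1 state.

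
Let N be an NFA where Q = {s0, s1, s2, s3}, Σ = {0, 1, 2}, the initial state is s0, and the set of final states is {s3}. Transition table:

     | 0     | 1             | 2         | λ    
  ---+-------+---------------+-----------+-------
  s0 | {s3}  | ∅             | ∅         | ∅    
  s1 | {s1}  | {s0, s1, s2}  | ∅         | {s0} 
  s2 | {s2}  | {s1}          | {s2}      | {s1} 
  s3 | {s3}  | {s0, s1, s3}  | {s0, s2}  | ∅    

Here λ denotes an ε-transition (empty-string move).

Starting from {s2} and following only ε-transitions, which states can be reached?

Begin with {s2}.
ε-move s2 → s1; add s1.
ε-move s1 → s0; add s0.

{s0, s1, s2}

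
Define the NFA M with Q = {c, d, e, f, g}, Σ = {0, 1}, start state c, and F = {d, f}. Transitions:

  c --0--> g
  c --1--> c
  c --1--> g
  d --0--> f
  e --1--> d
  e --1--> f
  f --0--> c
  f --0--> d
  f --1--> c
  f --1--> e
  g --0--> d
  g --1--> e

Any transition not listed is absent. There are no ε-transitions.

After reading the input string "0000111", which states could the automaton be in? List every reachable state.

{c, d, e, f, g}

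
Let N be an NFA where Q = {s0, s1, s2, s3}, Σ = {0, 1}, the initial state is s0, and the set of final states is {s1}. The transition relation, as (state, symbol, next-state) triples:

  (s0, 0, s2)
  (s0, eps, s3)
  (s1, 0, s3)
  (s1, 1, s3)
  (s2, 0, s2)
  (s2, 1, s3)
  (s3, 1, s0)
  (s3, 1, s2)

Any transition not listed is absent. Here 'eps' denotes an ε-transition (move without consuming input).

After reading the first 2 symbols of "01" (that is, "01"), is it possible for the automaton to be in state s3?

Yes

Start: ε-closure({s0}) = {s0, s3}.
Read '0': s0→{s2}, s3→∅; now {s2}.
Read '1': s2→{s3}; now {s3}.
State s3 is in {s3}.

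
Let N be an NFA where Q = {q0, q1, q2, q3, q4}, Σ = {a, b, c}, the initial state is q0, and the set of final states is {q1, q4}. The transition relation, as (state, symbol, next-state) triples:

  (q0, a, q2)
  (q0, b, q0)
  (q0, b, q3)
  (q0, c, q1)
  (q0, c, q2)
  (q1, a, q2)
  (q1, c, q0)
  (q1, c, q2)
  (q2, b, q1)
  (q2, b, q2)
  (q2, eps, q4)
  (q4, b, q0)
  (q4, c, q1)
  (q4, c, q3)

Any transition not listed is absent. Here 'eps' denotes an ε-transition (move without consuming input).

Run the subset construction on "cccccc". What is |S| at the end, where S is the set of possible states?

5

Start in {q0}.
Read 'c': q0→{q1, q2}; union {q1, q2}; ε-closure = {q1, q2, q4}.
Read 'c': q1→{q0, q2}, q2→∅, q4→{q1, q3}; union {q0, q1, q2, q3}; ε-closure = {q0, q1, q2, q3, q4}.
Read 'c': q0→{q1, q2}, q1→{q0, q2}, q2→∅, q3→∅, q4→{q1, q3}; union {q0, q1, q2, q3}; ε-closure = {q0, q1, q2, q3, q4}.
Read 'c': q0→{q1, q2}, q1→{q0, q2}, q2→∅, q3→∅, q4→{q1, q3}; union {q0, q1, q2, q3}; ε-closure = {q0, q1, q2, q3, q4}.
Read 'c': q0→{q1, q2}, q1→{q0, q2}, q2→∅, q3→∅, q4→{q1, q3}; union {q0, q1, q2, q3}; ε-closure = {q0, q1, q2, q3, q4}.
Read 'c': q0→{q1, q2}, q1→{q0, q2}, q2→∅, q3→∅, q4→{q1, q3}; union {q0, q1, q2, q3}; ε-closure = {q0, q1, q2, q3, q4}.
That set has 5 states.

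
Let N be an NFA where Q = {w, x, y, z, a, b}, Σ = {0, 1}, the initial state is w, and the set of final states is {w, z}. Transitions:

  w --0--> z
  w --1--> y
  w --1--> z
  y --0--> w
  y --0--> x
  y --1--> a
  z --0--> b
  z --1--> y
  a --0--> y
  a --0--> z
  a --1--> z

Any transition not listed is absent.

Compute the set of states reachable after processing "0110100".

Start in {w}.
Read '0': {w} → {z}.
Read '1': {z} → {y}.
Read '1': {y} → {a}.
Read '0': {a} → {y, z}.
Read '1': {y, z} → {y, a}.
Read '0': {y, a} → {w, x, y, z}.
Read '0': {w, x, y, z} → {w, x, z, b}.

{w, x, z, b}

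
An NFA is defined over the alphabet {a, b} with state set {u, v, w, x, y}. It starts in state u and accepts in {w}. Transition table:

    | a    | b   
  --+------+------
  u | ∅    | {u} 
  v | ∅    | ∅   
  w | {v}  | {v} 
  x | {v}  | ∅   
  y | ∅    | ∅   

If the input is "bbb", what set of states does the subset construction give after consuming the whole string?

Start in {u}.
Read 'b': u→{u}; now {u}.
Read 'b': u→{u}; now {u}.
Read 'b': u→{u}; now {u}.

{u}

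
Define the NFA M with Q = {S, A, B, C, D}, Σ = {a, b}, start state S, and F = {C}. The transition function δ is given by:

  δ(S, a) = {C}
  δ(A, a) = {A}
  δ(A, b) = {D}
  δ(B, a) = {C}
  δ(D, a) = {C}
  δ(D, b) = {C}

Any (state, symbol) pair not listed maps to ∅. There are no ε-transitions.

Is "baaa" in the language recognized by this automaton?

Start in {S}.
Read 'b': {S} → ∅.
The set is empty and remains empty for the remaining 3 symbols.
The final set ∅ contains no accepting state.

No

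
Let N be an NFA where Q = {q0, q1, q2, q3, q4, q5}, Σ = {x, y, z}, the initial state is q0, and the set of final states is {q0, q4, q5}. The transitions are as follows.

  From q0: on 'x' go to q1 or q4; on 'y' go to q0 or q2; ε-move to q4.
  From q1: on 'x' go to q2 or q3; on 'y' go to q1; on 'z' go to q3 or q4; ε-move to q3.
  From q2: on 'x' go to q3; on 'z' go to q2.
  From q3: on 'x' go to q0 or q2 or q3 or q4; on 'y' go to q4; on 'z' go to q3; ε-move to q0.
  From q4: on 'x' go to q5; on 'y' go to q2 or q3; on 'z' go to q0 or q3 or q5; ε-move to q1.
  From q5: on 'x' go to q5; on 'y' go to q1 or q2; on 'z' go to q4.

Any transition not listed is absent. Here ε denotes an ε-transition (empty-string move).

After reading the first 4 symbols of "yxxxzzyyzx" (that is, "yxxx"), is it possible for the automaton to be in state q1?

Start: ε-closure({q0}) = {q0, q1, q3, q4}.
Read 'y': q0→{q0, q2}, q1→{q1}, q3→{q4}, q4→{q2, q3}; now {q0, q1, q2, q3, q4}.
Read 'x': q0→{q1, q4}, q1→{q2, q3}, q2→{q3}, q3→{q0, q2, q3, q4}, q4→{q5}; now {q0, q1, q2, q3, q4, q5}.
Read 'x': q0→{q1, q4}, q1→{q2, q3}, q2→{q3}, q3→{q0, q2, q3, q4}, q4→{q5}, q5→{q5}; now {q0, q1, q2, q3, q4, q5}.
Read 'x': q0→{q1, q4}, q1→{q2, q3}, q2→{q3}, q3→{q0, q2, q3, q4}, q4→{q5}, q5→{q5}; now {q0, q1, q2, q3, q4, q5}.
State q1 is in {q0, q1, q2, q3, q4, q5}.

Yes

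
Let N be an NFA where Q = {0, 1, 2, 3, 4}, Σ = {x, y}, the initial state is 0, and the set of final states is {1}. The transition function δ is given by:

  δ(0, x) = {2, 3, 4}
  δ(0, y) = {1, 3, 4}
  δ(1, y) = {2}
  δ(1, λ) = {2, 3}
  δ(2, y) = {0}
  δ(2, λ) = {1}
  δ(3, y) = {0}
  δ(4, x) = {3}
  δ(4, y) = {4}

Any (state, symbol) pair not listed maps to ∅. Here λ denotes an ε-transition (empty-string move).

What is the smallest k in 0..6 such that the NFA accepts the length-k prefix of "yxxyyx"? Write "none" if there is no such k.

1

Start in {0}.
Read 'y': 0→{1, 3, 4}; union {1, 3, 4}; ε-closure = {1, 2, 3, 4}.
None of the earlier sets intersect F, but {1, 2, 3, 4} does.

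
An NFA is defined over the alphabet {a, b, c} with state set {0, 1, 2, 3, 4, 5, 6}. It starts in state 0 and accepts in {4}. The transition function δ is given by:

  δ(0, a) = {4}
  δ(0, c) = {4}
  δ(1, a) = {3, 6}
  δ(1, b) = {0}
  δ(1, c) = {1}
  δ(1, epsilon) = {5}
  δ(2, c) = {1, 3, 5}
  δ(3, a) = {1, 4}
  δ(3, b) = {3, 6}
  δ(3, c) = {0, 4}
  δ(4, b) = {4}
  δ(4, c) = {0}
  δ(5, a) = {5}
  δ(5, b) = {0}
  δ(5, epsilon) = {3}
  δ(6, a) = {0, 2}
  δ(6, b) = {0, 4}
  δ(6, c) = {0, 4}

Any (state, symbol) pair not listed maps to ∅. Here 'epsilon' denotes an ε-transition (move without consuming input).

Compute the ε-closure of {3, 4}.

{3, 4}

Begin with {3, 4}.
No ε-moves leave this set, so the closure equals the set itself.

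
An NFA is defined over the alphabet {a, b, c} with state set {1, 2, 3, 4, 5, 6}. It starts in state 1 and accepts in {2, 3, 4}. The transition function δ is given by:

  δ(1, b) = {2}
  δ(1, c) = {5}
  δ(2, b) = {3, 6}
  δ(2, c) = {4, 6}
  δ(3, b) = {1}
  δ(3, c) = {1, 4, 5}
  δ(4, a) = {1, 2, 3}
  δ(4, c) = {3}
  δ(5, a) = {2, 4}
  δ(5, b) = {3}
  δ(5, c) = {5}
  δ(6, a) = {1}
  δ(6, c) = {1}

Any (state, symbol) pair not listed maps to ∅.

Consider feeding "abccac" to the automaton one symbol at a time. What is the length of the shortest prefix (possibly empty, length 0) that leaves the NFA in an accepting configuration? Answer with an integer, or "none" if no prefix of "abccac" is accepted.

Start in {1}.
Read 'a': {1} → ∅.
The set is empty and remains empty for the remaining 5 symbols.
No reachable set along the way intersects F.

none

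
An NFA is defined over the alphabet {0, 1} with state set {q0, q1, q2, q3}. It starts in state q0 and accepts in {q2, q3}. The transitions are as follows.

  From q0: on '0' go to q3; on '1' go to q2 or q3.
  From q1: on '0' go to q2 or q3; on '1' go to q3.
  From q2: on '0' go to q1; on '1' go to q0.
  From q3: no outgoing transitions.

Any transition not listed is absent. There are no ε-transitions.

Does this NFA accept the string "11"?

No

Start in {q0}.
Read '1': {q0} → {q2, q3}.
Read '1': {q2, q3} → {q0}.
The final set {q0} contains no accepting state.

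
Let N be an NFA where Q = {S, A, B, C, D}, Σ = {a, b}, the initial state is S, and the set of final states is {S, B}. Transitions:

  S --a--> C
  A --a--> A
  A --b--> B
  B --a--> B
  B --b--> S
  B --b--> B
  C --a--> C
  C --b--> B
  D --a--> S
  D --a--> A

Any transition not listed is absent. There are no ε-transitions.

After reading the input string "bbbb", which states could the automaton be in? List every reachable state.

Start in {S}.
Read 'b': {S} → ∅.
The set is empty and remains empty for the remaining 3 symbols.

∅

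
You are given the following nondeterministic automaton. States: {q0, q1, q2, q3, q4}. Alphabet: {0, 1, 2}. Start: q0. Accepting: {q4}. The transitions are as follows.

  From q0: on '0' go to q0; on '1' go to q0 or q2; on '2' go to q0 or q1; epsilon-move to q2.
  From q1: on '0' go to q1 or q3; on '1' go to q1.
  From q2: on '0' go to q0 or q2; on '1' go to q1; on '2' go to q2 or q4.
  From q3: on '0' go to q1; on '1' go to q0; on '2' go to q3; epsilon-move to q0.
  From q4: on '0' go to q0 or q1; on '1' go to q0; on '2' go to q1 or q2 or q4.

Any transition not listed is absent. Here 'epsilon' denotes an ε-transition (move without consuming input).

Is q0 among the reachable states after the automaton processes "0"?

Yes

Start: ε-closure({q0}) = {q0, q2}.
Read '0': q0→{q0}, q2→{q0, q2}; now {q0, q2}.
State q0 is in {q0, q2}.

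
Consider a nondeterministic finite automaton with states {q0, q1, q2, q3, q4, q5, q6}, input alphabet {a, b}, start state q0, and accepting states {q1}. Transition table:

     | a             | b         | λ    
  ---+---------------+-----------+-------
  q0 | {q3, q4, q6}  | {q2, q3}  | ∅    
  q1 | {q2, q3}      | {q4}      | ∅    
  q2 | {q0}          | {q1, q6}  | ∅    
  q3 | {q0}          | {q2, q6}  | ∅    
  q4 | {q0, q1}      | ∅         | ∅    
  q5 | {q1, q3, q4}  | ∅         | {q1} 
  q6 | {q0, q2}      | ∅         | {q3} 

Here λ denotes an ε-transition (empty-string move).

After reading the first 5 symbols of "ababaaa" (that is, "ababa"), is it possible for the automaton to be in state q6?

No

Start in {q0}.
Read 'a': {q0} → {q3, q4, q6}.
Read 'b': {q3, q4, q6} → {q2, q3, q6}.
Read 'a': {q2, q3, q6} → {q0, q2}.
Read 'b': {q0, q2} → {q1, q2, q3, q6}.
Read 'a': {q1, q2, q3, q6} → {q0, q2, q3}.
State q6 is not in {q0, q2, q3}.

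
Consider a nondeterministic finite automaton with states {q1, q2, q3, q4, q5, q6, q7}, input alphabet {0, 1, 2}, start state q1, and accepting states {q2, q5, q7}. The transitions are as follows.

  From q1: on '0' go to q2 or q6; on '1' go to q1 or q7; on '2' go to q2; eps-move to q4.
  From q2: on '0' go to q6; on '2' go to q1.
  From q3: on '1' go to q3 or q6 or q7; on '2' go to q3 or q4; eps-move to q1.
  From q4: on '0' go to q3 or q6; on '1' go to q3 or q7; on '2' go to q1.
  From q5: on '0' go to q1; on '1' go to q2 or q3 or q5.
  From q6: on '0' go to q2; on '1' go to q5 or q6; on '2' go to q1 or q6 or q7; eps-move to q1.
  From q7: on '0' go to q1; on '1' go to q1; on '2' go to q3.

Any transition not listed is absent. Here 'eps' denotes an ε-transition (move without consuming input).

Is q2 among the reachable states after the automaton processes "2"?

Yes

Start: ε-closure({q1}) = {q1, q4}.
Read '2': {q1, q4} → {q1, q2, q4}.
State q2 is in {q1, q2, q4}.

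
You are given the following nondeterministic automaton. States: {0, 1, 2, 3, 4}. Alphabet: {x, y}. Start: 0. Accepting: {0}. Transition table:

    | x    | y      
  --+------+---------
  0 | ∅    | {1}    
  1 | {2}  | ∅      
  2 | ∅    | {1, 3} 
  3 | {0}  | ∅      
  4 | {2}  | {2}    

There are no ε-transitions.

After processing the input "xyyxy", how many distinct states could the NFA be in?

Start in {0}.
Read 'x': {0} → ∅.
The set is empty and remains empty for the remaining 4 symbols.
That set has 0 states.

0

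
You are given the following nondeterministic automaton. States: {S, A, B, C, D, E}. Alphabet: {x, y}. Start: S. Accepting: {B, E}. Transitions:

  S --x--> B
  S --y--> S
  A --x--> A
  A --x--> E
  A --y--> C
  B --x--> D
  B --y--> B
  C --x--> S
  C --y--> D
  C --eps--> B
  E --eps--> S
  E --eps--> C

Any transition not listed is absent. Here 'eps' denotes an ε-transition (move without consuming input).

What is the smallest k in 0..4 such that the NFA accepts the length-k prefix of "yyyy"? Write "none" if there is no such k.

none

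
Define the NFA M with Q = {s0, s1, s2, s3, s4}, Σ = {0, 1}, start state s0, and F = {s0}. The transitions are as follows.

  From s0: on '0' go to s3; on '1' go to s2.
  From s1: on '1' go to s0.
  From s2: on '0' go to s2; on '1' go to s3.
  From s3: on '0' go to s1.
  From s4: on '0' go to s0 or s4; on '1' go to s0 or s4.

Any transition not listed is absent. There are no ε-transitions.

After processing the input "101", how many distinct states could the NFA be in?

Start in {s0}.
Read '1': s0→{s2}; now {s2}.
Read '0': s2→{s2}; now {s2}.
Read '1': s2→{s3}; now {s3}.
That set has 1 state.

1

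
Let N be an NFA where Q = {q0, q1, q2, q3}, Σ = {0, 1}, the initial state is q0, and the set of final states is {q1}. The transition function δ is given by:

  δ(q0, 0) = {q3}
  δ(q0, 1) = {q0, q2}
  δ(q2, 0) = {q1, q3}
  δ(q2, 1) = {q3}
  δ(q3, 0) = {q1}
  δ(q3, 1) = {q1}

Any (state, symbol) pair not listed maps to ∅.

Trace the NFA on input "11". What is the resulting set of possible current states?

Start in {q0}.
Read '1': q0→{q0, q2}; now {q0, q2}.
Read '1': q0→{q0, q2}, q2→{q3}; now {q0, q2, q3}.

{q0, q2, q3}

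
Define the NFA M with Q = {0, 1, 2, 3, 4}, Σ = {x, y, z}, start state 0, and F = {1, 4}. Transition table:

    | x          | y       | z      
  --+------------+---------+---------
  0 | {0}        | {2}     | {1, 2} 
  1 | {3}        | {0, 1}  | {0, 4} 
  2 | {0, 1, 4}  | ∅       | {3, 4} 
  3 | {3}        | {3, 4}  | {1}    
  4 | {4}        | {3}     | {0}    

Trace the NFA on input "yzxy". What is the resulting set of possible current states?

{3, 4}

Start in {0}.
Read 'y': {0} → {2}.
Read 'z': {2} → {3, 4}.
Read 'x': {3, 4} → {3, 4}.
Read 'y': {3, 4} → {3, 4}.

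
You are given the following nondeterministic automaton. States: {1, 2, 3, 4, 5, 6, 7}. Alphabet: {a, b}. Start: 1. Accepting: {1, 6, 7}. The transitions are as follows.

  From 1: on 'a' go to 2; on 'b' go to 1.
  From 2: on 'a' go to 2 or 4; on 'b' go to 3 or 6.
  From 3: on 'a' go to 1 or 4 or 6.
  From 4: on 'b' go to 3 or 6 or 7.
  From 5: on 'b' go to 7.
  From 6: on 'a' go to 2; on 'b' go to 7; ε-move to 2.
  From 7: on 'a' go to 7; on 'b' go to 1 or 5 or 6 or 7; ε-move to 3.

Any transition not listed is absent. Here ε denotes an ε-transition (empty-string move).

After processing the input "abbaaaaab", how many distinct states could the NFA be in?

Start in {1}.
Read 'a': {1} → {2}.
Read 'b': {2} → {2, 3, 6}.
Read 'b': {2, 3, 6} → {2, 3, 6, 7}.
Read 'a': {2, 3, 6, 7} → {1, 2, 3, 4, 6, 7}.
Read 'a': {1, 2, 3, 4, 6, 7} → {1, 2, 3, 4, 6, 7}.
Read 'a': {1, 2, 3, 4, 6, 7} → {1, 2, 3, 4, 6, 7}.
Read 'a': {1, 2, 3, 4, 6, 7} → {1, 2, 3, 4, 6, 7}.
Read 'a': {1, 2, 3, 4, 6, 7} → {1, 2, 3, 4, 6, 7}.
Read 'b': {1, 2, 3, 4, 6, 7} → {1, 2, 3, 5, 6, 7}.
That set has 6 states.

6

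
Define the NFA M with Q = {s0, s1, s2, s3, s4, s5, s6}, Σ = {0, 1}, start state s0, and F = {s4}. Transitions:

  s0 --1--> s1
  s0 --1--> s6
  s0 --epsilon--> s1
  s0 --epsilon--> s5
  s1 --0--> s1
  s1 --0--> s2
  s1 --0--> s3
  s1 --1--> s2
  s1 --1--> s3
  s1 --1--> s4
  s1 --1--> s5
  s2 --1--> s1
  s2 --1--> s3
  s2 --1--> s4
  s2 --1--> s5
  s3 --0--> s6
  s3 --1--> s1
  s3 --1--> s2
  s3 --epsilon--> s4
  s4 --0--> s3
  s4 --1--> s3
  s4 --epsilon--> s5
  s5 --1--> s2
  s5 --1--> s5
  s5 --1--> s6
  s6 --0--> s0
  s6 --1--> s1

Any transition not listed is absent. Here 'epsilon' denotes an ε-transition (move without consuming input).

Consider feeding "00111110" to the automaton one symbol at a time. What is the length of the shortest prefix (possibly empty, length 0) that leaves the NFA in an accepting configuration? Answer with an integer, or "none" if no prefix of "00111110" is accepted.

Start: ε-closure({s0}) = {s0, s1, s5}.
Read '0': s0→∅, s1→{s1, s2, s3}, s5→∅; union {s1, s2, s3}; ε-closure = {s1, s2, s3, s4, s5}.
None of the earlier sets intersect F, but {s1, s2, s3, s4, s5} does.

1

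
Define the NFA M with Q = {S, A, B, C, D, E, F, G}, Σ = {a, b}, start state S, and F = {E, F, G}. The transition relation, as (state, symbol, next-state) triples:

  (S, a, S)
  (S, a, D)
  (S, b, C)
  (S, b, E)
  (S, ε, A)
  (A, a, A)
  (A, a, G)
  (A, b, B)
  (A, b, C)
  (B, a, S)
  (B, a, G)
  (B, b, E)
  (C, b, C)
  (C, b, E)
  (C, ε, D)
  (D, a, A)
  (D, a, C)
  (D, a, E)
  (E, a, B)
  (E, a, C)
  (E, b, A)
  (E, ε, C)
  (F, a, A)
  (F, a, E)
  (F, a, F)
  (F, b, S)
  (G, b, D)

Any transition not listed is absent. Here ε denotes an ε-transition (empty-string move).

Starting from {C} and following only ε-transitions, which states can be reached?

{C, D}

Begin with {C}.
ε-move C → D; add D.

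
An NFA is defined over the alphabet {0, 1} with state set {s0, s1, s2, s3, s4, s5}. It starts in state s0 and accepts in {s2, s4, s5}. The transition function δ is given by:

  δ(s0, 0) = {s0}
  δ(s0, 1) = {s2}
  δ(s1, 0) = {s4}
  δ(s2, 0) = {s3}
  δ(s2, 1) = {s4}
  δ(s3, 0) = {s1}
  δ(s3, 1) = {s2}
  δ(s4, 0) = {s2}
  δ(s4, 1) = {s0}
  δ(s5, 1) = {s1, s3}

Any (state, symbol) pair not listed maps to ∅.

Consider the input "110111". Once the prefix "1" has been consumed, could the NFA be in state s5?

No

Start in {s0}.
Read '1': {s0} → {s2}.
State s5 is not in {s2}.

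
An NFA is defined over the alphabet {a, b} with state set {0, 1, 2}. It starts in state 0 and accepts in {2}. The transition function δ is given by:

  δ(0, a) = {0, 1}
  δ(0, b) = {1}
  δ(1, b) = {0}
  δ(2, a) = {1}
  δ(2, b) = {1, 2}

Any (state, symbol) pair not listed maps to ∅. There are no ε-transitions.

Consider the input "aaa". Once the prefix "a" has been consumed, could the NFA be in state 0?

Yes

Start in {0}.
Read 'a': 0→{0, 1}; now {0, 1}.
State 0 is in {0, 1}.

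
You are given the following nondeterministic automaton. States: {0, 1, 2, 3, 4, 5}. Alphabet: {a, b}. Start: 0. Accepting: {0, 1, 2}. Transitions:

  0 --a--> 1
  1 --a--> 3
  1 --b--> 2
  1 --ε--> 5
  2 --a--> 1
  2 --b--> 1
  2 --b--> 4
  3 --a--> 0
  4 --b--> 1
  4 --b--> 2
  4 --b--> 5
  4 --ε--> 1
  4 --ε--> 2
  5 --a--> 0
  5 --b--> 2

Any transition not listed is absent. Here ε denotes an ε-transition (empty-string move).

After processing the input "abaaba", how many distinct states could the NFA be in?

0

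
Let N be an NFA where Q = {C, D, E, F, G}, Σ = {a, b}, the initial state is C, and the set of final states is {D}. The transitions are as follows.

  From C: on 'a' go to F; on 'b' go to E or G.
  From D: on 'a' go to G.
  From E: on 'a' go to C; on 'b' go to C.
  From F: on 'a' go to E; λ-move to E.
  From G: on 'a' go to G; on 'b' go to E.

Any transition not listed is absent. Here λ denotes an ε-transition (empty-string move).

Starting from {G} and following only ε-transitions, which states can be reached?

Begin with {G}.
No ε-moves leave this set, so the closure equals the set itself.

{G}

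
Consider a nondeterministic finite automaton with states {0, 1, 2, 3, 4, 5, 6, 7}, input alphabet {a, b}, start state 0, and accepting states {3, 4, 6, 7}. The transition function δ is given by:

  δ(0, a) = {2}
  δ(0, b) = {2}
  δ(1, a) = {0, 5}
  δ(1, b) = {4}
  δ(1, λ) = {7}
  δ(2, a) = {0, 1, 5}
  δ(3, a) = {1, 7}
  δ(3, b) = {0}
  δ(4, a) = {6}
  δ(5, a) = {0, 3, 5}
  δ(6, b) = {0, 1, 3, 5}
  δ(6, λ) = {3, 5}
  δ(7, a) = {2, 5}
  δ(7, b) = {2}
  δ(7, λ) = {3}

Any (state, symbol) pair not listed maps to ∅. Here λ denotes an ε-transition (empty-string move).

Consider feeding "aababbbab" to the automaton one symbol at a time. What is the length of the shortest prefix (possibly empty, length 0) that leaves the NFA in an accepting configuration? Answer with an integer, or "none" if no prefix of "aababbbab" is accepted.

Start in {0}.
Read 'a': {0} → {2}.
Read 'a': {2} → {0, 1, 3, 5, 7}.
None of the earlier sets intersect F, but {0, 1, 3, 5, 7} does.

2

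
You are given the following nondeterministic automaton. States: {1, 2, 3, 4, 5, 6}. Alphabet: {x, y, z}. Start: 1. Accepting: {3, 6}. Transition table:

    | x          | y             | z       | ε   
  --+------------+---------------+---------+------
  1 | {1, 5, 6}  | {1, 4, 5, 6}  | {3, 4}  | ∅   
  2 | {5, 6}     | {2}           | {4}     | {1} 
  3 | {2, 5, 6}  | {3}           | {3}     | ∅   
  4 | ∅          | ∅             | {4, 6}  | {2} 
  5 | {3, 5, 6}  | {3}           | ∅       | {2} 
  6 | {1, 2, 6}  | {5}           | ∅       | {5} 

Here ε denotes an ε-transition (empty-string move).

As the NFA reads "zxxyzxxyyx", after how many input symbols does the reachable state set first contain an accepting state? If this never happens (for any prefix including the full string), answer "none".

1

Start in {1}.
Read 'z': 1→{3, 4}; union {3, 4}; ε-closure = {1, 2, 3, 4}.
None of the earlier sets intersect F, but {1, 2, 3, 4} does.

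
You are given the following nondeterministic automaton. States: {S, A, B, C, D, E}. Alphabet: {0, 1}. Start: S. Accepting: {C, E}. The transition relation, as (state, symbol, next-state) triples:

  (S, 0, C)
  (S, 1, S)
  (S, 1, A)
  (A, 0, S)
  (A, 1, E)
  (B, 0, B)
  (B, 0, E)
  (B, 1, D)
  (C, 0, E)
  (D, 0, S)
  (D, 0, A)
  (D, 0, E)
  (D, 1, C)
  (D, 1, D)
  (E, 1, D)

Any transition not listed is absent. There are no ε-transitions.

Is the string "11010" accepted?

Start in {S}.
Read '1': {S} → {S, A}.
Read '1': {S, A} → {S, A, E}.
Read '0': {S, A, E} → {S, C}.
Read '1': {S, C} → {S, A}.
Read '0': {S, A} → {S, C}.
The final set {S, C} contains the accepting state C.

Yes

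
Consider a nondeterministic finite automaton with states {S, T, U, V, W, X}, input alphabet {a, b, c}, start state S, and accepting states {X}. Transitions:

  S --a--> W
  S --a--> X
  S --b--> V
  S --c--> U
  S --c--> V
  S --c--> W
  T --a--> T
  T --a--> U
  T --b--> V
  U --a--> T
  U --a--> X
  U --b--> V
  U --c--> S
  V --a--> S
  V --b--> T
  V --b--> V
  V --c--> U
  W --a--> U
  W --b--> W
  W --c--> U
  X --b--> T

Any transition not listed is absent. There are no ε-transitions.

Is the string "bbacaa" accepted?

Start in {S}.
Read 'b': S→{V}; now {V}.
Read 'b': V→{T, V}; now {T, V}.
Read 'a': T→{T, U}, V→{S}; now {S, T, U}.
Read 'c': S→{U, V, W}, T→∅, U→{S}; now {S, U, V, W}.
Read 'a': S→{W, X}, U→{T, X}, V→{S}, W→{U}; now {S, T, U, W, X}.
Read 'a': S→{W, X}, T→{T, U}, U→{T, X}, W→{U}, X→∅; now {T, U, W, X}.
The final set {T, U, W, X} contains the accepting state X.

Yes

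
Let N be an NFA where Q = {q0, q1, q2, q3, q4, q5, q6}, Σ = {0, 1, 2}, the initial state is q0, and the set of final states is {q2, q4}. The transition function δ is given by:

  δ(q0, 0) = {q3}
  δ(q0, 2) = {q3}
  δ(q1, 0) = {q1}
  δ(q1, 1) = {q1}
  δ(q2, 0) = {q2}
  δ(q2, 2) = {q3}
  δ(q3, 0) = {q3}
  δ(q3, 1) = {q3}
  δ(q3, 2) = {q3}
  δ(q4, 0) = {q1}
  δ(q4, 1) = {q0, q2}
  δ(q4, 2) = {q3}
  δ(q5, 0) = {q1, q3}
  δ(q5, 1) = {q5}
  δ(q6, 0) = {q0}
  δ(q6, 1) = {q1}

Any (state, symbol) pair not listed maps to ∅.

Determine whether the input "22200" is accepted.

No

Start in {q0}.
Read '2': {q0} → {q3}.
Read '2': {q3} → {q3}.
Read '2': {q3} → {q3}.
Read '0': {q3} → {q3}.
Read '0': {q3} → {q3}.
The final set {q3} contains no accepting state.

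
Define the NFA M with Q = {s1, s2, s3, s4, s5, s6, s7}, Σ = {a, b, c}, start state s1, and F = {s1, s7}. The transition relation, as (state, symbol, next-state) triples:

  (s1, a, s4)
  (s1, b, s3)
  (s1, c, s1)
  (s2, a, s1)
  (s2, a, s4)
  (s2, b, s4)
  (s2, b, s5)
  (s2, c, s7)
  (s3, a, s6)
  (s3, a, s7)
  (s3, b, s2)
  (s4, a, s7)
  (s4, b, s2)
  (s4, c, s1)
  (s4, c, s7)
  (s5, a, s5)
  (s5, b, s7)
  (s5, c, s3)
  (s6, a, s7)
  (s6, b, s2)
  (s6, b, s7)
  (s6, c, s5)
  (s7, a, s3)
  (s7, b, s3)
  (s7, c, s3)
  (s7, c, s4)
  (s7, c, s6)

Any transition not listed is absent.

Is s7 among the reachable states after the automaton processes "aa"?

Start in {s1}.
Read 'a': s1→{s4}; now {s4}.
Read 'a': s4→{s7}; now {s7}.
State s7 is in {s7}.

Yes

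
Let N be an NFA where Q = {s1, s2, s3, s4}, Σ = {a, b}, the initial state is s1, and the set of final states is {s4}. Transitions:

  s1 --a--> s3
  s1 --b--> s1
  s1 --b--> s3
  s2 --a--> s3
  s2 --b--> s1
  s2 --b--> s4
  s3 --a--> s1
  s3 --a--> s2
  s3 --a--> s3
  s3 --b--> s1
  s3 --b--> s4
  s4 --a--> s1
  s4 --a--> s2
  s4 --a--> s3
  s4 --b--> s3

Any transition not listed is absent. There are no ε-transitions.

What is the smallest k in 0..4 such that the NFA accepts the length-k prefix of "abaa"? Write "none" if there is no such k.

Start in {s1}.
Read 'a': {s1} → {s3}.
Read 'b': {s3} → {s1, s4}.
None of the earlier sets intersect F, but {s1, s4} does.

2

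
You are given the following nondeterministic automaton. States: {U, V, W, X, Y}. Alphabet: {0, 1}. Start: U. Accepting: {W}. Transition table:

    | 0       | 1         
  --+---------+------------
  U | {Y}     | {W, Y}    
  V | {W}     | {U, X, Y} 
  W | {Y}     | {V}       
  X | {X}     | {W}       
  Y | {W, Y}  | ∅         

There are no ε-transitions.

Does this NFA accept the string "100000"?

Yes

Start in {U}.
Read '1': {U} → {W, Y}.
Read '0': {W, Y} → {W, Y}.
Read '0': {W, Y} → {W, Y}.
Read '0': {W, Y} → {W, Y}.
Read '0': {W, Y} → {W, Y}.
Read '0': {W, Y} → {W, Y}.
The final set {W, Y} contains the accepting state W.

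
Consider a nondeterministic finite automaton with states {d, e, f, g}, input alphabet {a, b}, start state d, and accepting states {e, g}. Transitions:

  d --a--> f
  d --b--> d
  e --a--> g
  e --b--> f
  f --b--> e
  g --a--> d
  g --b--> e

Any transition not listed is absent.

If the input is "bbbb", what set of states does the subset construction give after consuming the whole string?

{d}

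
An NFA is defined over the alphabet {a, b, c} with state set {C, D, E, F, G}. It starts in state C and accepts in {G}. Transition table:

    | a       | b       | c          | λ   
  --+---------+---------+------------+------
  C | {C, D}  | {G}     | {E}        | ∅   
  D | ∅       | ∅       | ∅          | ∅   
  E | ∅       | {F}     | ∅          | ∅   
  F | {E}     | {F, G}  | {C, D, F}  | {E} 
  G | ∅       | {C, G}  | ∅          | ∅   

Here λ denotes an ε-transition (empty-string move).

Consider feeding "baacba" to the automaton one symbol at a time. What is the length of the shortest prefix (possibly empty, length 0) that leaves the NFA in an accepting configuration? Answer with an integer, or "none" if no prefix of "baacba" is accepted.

1

Start in {C}.
Read 'b': C→{G}; now {G}.
None of the earlier sets intersect F, but {G} does.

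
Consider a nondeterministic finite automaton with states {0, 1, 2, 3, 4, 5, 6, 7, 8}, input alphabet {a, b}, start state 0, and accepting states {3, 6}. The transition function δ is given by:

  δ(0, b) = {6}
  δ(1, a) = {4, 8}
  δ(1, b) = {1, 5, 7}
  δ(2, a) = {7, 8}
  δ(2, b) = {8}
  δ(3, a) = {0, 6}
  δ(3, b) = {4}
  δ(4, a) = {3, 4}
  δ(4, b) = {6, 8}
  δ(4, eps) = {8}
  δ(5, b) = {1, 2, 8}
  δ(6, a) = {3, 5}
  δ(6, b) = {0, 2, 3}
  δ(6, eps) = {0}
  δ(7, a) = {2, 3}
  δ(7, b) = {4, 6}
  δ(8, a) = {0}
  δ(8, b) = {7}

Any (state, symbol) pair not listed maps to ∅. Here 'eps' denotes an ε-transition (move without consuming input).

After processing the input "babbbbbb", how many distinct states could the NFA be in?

9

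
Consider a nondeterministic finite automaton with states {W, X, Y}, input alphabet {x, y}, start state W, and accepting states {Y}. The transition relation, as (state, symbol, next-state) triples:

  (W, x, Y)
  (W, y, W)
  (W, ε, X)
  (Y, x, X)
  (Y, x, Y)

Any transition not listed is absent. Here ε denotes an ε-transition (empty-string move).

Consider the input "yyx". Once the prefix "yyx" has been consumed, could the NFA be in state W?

No

Start: ε-closure({W}) = {W, X}.
Read 'y': {W, X} → {W, X}.
Read 'y': {W, X} → {W, X}.
Read 'x': {W, X} → {Y}.
State W is not in {Y}.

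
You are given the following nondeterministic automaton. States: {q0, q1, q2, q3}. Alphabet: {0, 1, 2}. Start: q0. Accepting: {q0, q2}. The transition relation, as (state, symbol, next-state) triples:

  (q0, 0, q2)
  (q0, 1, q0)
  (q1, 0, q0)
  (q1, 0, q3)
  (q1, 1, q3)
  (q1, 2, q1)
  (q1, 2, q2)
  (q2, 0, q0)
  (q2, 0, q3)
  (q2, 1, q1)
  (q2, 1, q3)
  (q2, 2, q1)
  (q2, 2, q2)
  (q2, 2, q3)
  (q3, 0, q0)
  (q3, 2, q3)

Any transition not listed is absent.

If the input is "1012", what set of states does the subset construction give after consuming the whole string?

{q1, q2, q3}

Start in {q0}.
Read '1': q0→{q0}; now {q0}.
Read '0': q0→{q2}; now {q2}.
Read '1': q2→{q1, q3}; now {q1, q3}.
Read '2': q1→{q1, q2}, q3→{q3}; now {q1, q2, q3}.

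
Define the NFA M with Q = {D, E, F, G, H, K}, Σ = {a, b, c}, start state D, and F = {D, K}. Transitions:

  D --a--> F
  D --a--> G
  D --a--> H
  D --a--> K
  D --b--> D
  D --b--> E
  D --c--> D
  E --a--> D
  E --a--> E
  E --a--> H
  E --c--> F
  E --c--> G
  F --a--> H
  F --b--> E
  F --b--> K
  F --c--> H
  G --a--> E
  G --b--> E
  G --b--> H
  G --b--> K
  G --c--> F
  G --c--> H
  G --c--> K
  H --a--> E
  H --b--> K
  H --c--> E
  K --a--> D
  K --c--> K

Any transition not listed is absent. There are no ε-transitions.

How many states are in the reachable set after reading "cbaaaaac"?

6

Start in {D}.
Read 'c': D→{D}; now {D}.
Read 'b': D→{D, E}; now {D, E}.
Read 'a': D→{F, G, H, K}, E→{D, E, H}; now {D, E, F, G, H, K}.
Read 'a': D→{F, G, H, K}, E→{D, E, H}, F→{H}, G→{E}, H→{E}, K→{D}; now {D, E, F, G, H, K}.
Read 'a': D→{F, G, H, K}, E→{D, E, H}, F→{H}, G→{E}, H→{E}, K→{D}; now {D, E, F, G, H, K}.
Read 'a': D→{F, G, H, K}, E→{D, E, H}, F→{H}, G→{E}, H→{E}, K→{D}; now {D, E, F, G, H, K}.
Read 'a': D→{F, G, H, K}, E→{D, E, H}, F→{H}, G→{E}, H→{E}, K→{D}; now {D, E, F, G, H, K}.
Read 'c': D→{D}, E→{F, G}, F→{H}, G→{F, H, K}, H→{E}, K→{K}; now {D, E, F, G, H, K}.
That set has 6 states.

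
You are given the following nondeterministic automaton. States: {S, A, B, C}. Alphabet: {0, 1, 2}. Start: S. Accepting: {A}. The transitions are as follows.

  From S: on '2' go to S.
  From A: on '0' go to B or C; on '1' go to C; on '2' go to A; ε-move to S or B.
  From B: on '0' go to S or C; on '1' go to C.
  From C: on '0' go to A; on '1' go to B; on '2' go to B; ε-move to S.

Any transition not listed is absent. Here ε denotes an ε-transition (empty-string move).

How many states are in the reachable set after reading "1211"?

Start in {S}.
Read '1': {S} → ∅.
The set is empty and remains empty for the remaining 3 symbols.
That set has 0 states.

0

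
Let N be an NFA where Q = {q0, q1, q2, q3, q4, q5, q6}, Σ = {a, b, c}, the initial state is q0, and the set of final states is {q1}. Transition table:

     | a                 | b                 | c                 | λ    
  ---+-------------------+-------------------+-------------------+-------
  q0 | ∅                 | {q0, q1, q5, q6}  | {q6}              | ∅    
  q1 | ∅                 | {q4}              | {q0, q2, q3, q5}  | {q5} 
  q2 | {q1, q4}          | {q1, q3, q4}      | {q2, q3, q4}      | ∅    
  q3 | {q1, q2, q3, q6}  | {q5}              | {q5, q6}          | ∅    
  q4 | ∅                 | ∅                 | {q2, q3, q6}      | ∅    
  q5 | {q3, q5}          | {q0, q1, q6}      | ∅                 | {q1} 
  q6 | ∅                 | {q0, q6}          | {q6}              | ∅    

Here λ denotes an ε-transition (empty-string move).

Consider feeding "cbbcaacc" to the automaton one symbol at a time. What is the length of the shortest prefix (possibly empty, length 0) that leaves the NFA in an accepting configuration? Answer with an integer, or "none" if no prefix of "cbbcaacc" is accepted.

Start in {q0}.
Read 'c': {q0} → {q6}.
Read 'b': {q6} → {q0, q6}.
Read 'b': {q0, q6} → {q0, q1, q5, q6}.
None of the earlier sets intersect F, but {q0, q1, q5, q6} does.

3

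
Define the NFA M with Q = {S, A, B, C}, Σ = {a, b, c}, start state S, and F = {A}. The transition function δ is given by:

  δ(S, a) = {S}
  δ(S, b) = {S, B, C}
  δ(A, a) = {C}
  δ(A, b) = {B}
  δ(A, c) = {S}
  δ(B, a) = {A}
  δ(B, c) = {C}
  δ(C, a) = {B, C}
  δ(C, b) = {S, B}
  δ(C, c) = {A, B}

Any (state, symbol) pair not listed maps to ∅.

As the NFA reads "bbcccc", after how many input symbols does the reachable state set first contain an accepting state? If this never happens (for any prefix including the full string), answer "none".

Start in {S}.
Read 'b': S→{S, B, C}; now {S, B, C}.
Read 'b': S→{S, B, C}, B→∅, C→{S, B}; now {S, B, C}.
Read 'c': S→∅, B→{C}, C→{A, B}; now {A, B, C}.
None of the earlier sets intersect F, but {A, B, C} does.

3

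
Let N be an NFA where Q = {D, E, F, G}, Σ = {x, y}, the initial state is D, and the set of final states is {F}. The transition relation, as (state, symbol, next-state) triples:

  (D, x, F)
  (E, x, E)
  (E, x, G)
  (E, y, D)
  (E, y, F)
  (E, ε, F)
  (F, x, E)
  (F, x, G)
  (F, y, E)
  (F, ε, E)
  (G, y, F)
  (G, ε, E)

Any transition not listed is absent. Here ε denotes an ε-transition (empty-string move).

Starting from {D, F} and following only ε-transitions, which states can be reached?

{D, E, F}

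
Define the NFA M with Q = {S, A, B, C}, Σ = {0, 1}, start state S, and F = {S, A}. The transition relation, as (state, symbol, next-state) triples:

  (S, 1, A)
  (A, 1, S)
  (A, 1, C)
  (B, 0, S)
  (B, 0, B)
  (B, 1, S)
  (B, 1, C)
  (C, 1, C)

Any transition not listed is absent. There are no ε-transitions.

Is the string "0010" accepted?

Start in {S}.
Read '0': S→∅; now ∅.
The set is empty and remains empty for the remaining 3 symbols.
The final set ∅ contains no accepting state.

No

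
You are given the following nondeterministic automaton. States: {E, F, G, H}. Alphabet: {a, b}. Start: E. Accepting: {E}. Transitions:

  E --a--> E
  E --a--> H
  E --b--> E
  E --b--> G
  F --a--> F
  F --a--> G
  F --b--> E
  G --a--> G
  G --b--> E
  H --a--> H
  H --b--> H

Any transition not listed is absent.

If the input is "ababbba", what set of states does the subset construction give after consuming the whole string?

{E, G, H}

Start in {E}.
Read 'a': {E} → {E, H}.
Read 'b': {E, H} → {E, G, H}.
Read 'a': {E, G, H} → {E, G, H}.
Read 'b': {E, G, H} → {E, G, H}.
Read 'b': {E, G, H} → {E, G, H}.
Read 'b': {E, G, H} → {E, G, H}.
Read 'a': {E, G, H} → {E, G, H}.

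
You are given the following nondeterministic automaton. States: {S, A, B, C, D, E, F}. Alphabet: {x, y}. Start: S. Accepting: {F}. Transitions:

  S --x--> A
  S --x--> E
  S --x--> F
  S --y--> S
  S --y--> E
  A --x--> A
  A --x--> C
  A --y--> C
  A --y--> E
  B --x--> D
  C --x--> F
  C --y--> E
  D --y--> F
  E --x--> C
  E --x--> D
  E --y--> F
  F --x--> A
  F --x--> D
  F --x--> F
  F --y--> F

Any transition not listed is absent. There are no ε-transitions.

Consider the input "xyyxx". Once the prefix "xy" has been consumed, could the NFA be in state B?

Start in {S}.
Read 'x': S→{A, E, F}; now {A, E, F}.
Read 'y': A→{C, E}, E→{F}, F→{F}; now {C, E, F}.
State B is not in {C, E, F}.

No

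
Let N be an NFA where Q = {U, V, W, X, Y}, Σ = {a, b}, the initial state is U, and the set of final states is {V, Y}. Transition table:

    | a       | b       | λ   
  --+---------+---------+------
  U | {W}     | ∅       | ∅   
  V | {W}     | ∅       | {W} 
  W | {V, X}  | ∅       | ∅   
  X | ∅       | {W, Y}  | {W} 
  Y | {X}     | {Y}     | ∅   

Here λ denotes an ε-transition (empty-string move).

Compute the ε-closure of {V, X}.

{V, W, X}

Begin with {V, X}.
ε-move V → W; add W.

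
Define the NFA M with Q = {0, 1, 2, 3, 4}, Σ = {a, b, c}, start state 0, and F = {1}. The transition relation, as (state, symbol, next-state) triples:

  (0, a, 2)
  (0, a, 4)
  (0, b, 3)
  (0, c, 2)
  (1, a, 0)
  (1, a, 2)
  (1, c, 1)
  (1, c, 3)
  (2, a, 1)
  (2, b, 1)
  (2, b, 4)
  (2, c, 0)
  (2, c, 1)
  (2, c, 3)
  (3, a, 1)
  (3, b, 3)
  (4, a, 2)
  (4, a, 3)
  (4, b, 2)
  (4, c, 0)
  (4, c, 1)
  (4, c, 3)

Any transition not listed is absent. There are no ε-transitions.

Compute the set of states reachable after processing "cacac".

{0, 1, 2, 3}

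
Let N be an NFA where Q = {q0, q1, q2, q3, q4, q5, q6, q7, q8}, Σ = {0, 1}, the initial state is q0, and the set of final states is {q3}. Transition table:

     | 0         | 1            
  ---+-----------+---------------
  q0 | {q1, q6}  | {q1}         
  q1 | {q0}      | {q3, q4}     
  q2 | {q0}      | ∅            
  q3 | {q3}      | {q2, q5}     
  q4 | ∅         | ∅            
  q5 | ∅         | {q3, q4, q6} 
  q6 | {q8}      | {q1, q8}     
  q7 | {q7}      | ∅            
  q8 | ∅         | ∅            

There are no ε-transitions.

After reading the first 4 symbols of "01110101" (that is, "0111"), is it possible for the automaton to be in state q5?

Yes

Start in {q0}.
Read '0': {q0} → {q1, q6}.
Read '1': {q1, q6} → {q1, q3, q4, q8}.
Read '1': {q1, q3, q4, q8} → {q2, q3, q4, q5}.
Read '1': {q2, q3, q4, q5} → {q2, q3, q4, q5, q6}.
State q5 is in {q2, q3, q4, q5, q6}.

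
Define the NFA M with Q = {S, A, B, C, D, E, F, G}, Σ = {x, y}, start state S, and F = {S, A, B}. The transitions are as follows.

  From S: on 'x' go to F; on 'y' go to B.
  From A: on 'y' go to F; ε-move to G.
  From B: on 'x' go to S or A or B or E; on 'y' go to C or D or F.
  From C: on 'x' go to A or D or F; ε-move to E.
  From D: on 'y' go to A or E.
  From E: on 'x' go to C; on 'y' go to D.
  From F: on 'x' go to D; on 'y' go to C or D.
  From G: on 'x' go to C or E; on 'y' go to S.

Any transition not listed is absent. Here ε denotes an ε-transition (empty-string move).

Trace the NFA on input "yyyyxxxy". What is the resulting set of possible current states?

Start in {S}.
Read 'y': {S} → {B}.
Read 'y': {B} → {C, D, E, F}.
Read 'y': {C, D, E, F} → {A, C, D, E, G}.
Read 'y': {A, C, D, E, G} → {S, A, D, E, F, G}.
Read 'x': {S, A, D, E, F, G} → {C, D, E, F}.
Read 'x': {C, D, E, F} → {A, C, D, E, F, G}.
Read 'x': {A, C, D, E, F, G} → {A, C, D, E, F, G}.
Read 'y': {A, C, D, E, F, G} → {S, A, C, D, E, F, G}.

{S, A, C, D, E, F, G}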